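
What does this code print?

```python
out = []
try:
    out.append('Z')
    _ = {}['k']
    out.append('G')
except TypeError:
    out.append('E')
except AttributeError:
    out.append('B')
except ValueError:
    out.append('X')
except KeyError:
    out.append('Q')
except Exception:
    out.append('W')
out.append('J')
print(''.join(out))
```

Execution trace: 'Z' (try body) → 'Q' (except KeyError) → 'J' (after the try/except). Output: ZQJ

Answer: ZQJ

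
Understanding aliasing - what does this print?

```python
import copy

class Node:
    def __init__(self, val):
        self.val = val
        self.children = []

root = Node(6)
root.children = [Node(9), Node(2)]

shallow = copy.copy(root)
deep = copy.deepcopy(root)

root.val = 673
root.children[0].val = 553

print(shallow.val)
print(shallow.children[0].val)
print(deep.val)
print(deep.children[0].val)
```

Key concept: deep copy with custom objects.
Step by step:
`root = Node(6)` → root = Node(val=6, children=[])
`root.children = [Node(9), Node(2)]` → root = Node(val=6, children=[Node(val=9, children=[]), Node(val=2, children=[])])
`shallow = copy.copy(root)` → shallow = Node(val=6, children=[Node(val=9, children=[]), Node(val=2, children=[])])
`deep = copy.deepcopy(root)` → deep = Node(val=6, children=[Node(val=9, children=[]), Node(val=2, children=[])])
`root.val = 673` → root = Node(val=673, children=[Node(val=9, children=[]), Node(val=2, children=[])])
`root.children[0].val = 553` → root = Node(val=673, children=[Node(val=553, children=[]), Node(val=2, children=[])]); shallow = Node(val=6, children=[Node(val=553, children=[]), Node(val=2, children=[])])
`print(shallow.val)` → prints 6
`print(shallow.children[0].val)` → prints 553
`print(deep.val)` → prints 6
`print(deep.children[0].val)` → prints 9

Answer:
6
553
6
9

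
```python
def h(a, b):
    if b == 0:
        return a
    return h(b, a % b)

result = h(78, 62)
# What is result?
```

h(78, 62) -> h(62, 16) -> h(16, 14) -> h(14, 2) -> h(2, 0) -> 2

Answer: 2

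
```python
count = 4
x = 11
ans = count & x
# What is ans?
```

Trace:
`count = 4` → count = 4
`x = 11` → x = 11
`ans = count & x` → ans = 0
So ans = 0

Answer: 0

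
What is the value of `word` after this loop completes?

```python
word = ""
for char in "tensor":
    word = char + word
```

Reverse 'tensor'
`word` takes the values: "" → "t" → "et" → "net" → "snet" → "osnet" → "rosnet"

Answer: "rosnet"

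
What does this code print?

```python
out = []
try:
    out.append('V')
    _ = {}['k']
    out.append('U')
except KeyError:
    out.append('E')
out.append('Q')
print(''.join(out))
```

Execution trace: 'V' (try body) → 'E' (except KeyError) → 'Q' (after the try/except). Output: VEQ

Answer: VEQ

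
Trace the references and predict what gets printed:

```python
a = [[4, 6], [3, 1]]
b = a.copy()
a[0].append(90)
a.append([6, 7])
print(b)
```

Key concept: shallow copy with nested lists.
Step by step:
`a = [[4, 6], [3, 1]]` → a = [[4, 6], [3, 1]]
`b = a.copy()` → b = [[4, 6], [3, 1]]
`a[0].append(90)` → a = [[4, 6, 90], [3, 1]]; b = [[4, 6, 90], [3, 1]]
`a.append([6, 7])` → a = [[4, 6, 90], [3, 1], [6, 7]]
`print(b)` → prints [[4, 6, 90], [3, 1]]

Answer: [[4, 6, 90], [3, 1]]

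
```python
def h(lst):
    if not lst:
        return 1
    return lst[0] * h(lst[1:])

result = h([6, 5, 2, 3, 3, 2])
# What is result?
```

Product over [6, 5, 2, 3, 3, 2] = 6 * 5 * 2 * 3 * 3 * 2 = 1080

Answer: 1080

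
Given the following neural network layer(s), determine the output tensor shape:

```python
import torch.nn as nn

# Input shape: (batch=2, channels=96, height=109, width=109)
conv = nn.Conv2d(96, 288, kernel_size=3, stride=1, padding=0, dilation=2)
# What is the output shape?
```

Input: (2, 96, 109, 109) -> Output: (2, 288, 105, 105)

Answer: (2, 288, 105, 105)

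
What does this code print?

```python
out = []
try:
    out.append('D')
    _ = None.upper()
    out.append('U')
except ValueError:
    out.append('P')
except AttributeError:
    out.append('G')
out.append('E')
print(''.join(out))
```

Execution trace: 'D' (try body) → 'G' (except AttributeError) → 'E' (after the try/except). Output: DGE

Answer: DGE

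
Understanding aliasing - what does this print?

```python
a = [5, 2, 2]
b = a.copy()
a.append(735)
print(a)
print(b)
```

Key concept: list.copy() creates independent copy.
Step by step:
`a = [5, 2, 2]` → a = [5, 2, 2]
`b = a.copy()` → b = [5, 2, 2]
`a.append(735)` → a = [5, 2, 2, 735]
`print(a)` → prints [5, 2, 2, 735]
`print(b)` → prints [5, 2, 2]

Answer:
[5, 2, 2, 735]
[5, 2, 2]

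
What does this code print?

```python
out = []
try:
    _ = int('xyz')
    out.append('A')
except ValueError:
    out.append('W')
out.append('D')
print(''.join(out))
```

Execution trace: 'W' (except ValueError) → 'D' (after the try/except). Output: WD

Answer: WD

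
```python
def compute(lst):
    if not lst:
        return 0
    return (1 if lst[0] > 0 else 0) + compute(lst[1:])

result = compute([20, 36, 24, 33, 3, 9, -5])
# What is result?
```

Count of positive elements in [20, 36, 24, 33, 3, 9, -5] = 6

Answer: 6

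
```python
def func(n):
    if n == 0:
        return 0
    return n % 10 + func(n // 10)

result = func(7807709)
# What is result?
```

Sum of digits of 7807709: 9 + 0 + 7 + 7 + 0 + 8 + 7 = 38

Answer: 38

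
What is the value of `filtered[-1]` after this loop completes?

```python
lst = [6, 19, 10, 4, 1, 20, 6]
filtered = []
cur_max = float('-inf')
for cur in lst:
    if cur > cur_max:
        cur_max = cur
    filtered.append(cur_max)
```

Running max ends at 20
`filtered` takes the values: [] → [6] → [6, 19] → [6, 19, 19] → [6, 19, 19, 19] → [6, 19, 19, 19, 19] → [6, 19, 19, 19, 19, 20] → [6, 19, 19, 19, 19, 20, 20]
So `filtered[-1]` = 20

Answer: 20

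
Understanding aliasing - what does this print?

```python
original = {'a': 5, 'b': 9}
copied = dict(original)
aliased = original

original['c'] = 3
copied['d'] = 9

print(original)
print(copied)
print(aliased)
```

Key concept: dict() creates copy, assignment creates alias.
Step by step:
`original = {'a': 5, 'b': 9}` → original = {'a': 5, 'b': 9}
`copied = dict(original)` → copied = {'a': 5, 'b': 9}
`aliased = original` → aliased = {'a': 5, 'b': 9} (same object as original)
`original['c'] = 3` → original = {'a': 5, 'b': 9, 'c': 3} (same object as aliased); aliased = {'a': 5, 'b': 9, 'c': 3} (same object as original)
`copied['d'] = 9` → copied = {'a': 5, 'b': 9, 'd': 9}
`print(original)` → prints {'a': 5, 'b': 9, 'c': 3}
`print(copied)` → prints {'a': 5, 'b': 9, 'd': 9}
`print(aliased)` → prints {'a': 5, 'b': 9, 'c': 3}

Answer:
{'a': 5, 'b': 9, 'c': 3}
{'a': 5, 'b': 9, 'd': 9}
{'a': 5, 'b': 9, 'c': 3}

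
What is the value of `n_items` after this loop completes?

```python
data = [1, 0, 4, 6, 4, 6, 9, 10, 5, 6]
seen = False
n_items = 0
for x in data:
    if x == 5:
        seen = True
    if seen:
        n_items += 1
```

Count elements after first 5 in [1, 0, 4, 6, 4, 6, 9, 10, 5, 6]
`n_items` takes the values: 0 → 1 → 2

Answer: 2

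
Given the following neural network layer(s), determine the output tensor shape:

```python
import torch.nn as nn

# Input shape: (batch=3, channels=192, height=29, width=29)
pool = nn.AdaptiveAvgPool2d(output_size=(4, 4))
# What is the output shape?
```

Input: (3, 192, 29, 29) -> Output: (3, 192, 4, 4)

Answer: (3, 192, 4, 4)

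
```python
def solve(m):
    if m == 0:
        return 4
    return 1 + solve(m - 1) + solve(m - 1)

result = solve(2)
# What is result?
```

solve(m) = 1 + 2·solve(m-1), solve(0)=4. Closed form: (4+1)·2^2 - 1 = 19.

Answer: 19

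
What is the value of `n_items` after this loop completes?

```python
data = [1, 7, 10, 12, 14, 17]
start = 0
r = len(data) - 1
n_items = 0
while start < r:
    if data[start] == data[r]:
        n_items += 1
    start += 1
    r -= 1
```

Count matching pairs from ends
`n_items` takes the values: 0

Answer: 0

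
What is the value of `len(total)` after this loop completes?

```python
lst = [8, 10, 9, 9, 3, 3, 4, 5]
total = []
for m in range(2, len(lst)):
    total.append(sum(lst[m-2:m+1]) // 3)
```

Number of 3-element averages
`total` takes the values: [] → [9] → [9, 9] → [9, 9, 7] → [9, 9, 7, 5] → [9, 9, 7, 5, 3] → [9, 9, 7, 5, 3, 4]
So `len(total)` = 6

Answer: 6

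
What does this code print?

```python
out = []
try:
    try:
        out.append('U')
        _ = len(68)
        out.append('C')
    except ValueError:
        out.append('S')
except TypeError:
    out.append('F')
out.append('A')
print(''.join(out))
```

Execution trace: 'U' (inner try body) → 'F' (outer except TypeError) → 'A' (after the try/except). Output: UFA

Answer: UFA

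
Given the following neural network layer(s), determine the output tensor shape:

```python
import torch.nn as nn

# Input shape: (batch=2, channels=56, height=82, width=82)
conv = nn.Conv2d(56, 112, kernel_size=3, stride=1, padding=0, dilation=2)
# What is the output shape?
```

Input: (2, 56, 82, 82) -> Output: (2, 112, 78, 78)

Answer: (2, 112, 78, 78)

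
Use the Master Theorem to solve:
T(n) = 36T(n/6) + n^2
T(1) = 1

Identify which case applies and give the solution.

a=36, b=6, f(n)=n^2. log_6(36) = 2. Since c=2 = 2, Case 2 applies: T(n) = Θ(n^log_b(a) · log n) = O(n^2 log n).

Answer: O(n^2 log n) - Case 2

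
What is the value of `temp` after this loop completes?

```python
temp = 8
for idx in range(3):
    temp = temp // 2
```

Halve 3 times: 8 // 2^3 = 1
`temp` takes the values: 8 → 4 → 2 → 1

Answer: 1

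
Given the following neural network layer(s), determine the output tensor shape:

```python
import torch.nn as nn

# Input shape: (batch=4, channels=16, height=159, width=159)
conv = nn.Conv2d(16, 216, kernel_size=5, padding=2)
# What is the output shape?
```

Input: (4, 16, 159, 159) -> Output: (4, 216, 159, 159)

Answer: (4, 216, 159, 159)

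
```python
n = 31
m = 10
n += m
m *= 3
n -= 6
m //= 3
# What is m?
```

Trace:
`n = 31` → n = 31
`m = 10` → m = 10
`n += m` → n = 41
`m *= 3` → m = 30
`n -= 6` → n = 35
`m //= 3` → m = 10
So m = 10

Answer: 10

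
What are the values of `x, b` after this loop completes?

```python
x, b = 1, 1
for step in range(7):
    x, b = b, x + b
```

Fibonacci: after 7 iterations
`x, b` takes the values: (1, 1) → (1, 2) → (2, 3) → (3, 5) → (5, 8) → (8, 13) → (13, 21) → (21, 34)

Answer: 21, 34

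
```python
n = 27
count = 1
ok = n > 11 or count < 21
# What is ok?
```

Trace:
`n = 27` → n = 27
`count = 1` → count = 1
`ok = n > 11 or count < 21` → ok = True
So ok = True

Answer: True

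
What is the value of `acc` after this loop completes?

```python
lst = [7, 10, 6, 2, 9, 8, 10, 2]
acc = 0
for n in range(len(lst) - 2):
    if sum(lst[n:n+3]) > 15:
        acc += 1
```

Count windows with sum > 15
`acc` takes the values: 0 → 1 → 2 → 3 → 4 → 5 → 6

Answer: 6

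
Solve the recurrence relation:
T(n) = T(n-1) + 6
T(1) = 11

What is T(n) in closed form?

Unrolling: T(n) = T(1) + 6·(n-1) = 11 + 6(n-1) = 6n + 5.

Answer: T(n) = 6n + 5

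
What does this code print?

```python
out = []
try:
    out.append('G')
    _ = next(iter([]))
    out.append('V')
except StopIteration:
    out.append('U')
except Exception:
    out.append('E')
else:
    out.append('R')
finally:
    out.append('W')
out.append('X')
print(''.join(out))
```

Execution trace: 'G' (try body) → 'U' (except StopIteration) → 'W' (finally) → 'X' (after the try/except). Output: GUWX

Answer: GUWX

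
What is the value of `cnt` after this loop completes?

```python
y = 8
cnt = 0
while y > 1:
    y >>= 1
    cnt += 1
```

Count right shifts until 1
`cnt` takes the values: 0 → 1 → 2 → 3

Answer: 3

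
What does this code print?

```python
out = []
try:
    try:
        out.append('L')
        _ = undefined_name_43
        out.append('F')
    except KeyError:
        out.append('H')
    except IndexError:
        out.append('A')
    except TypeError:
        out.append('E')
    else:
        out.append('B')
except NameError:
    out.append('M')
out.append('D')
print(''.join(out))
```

Execution trace: 'L' (try body) → 'M' (outer except NameError) → 'D' (after the try/except). Output: LMD

Answer: LMD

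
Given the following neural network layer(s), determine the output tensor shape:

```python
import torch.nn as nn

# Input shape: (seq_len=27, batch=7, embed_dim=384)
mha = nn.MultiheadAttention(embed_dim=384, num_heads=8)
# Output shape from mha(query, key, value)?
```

Input: (27, 7, 384) -> Output: (27, 7, 384)

Answer: (27, 7, 384)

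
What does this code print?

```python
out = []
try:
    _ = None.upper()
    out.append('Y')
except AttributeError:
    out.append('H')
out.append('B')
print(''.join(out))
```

Execution trace: 'H' (except AttributeError) → 'B' (after the try/except). Output: HB

Answer: HB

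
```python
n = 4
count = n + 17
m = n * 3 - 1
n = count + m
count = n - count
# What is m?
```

Trace:
`n = 4` → n = 4
`count = n + 17` → count = 21
`m = n * 3 - 1` → m = 11
`n = count + m` → n = 32
`count = n - count` → count = 11
So m = 11

Answer: 11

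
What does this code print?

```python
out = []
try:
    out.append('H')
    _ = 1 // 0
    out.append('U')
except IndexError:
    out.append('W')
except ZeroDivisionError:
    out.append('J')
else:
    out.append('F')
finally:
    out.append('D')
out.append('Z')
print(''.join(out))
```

Execution trace: 'H' (try body) → 'J' (except ZeroDivisionError) → 'D' (finally) → 'Z' (after the try/except). Output: HJDZ

Answer: HJDZ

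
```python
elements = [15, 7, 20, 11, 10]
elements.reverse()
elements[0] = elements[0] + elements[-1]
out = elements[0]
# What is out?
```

Trace:
`elements = [15, 7, 20, 11, 10]` → elements = [15, 7, 20, 11, 10]
`elements.reverse()` → elements = [10, 11, 20, 7, 15]
`elements[0] = elements[0] + elements[-1]` → elements = [25, 11, 20, 7, 15]
`out = elements[0]` → out = 25
So out = 25

Answer: 25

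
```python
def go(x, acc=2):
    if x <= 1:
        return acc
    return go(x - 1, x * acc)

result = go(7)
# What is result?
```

Accumulator trace (n, acc): (7, 2) -> (6, 14) -> (5, 84) -> (4, 420) -> (3, 1680) -> (2, 5040) -> (1, 10080) -> return 10080

Answer: 10080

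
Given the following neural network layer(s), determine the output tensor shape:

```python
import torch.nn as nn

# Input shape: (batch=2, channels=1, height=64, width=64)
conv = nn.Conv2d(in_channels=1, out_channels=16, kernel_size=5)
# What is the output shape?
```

Input: (2, 1, 64, 64) -> Output: (2, 16, 60, 60)

Answer: (2, 16, 60, 60)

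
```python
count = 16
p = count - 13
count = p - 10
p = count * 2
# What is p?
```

Trace:
`count = 16` → count = 16
`p = count - 13` → p = 3
`count = p - 10` → count = -7
`p = count * 2` → p = -14
So p = -14

Answer: -14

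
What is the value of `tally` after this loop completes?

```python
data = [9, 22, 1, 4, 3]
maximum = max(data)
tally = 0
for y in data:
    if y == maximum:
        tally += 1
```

Count of max value 22 in [9, 22, 1, 4, 3]
`tally` takes the values: 0 → 1

Answer: 1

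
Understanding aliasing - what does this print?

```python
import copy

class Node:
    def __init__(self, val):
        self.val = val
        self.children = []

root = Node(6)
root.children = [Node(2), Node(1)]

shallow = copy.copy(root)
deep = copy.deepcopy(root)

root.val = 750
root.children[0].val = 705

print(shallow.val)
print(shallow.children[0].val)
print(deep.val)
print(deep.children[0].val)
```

Key concept: deep copy with custom objects.
Step by step:
`root = Node(6)` → root = Node(val=6, children=[])
`root.children = [Node(2), Node(1)]` → root = Node(val=6, children=[Node(val=2, children=[]), Node(val=1, children=[])])
`shallow = copy.copy(root)` → shallow = Node(val=6, children=[Node(val=2, children=[]), Node(val=1, children=[])])
`deep = copy.deepcopy(root)` → deep = Node(val=6, children=[Node(val=2, children=[]), Node(val=1, children=[])])
`root.val = 750` → root = Node(val=750, children=[Node(val=2, children=[]), Node(val=1, children=[])])
`root.children[0].val = 705` → root = Node(val=750, children=[Node(val=705, children=[]), Node(val=1, children=[])]); shallow = Node(val=6, children=[Node(val=705, children=[]), Node(val=1, children=[])])
`print(shallow.val)` → prints 6
`print(shallow.children[0].val)` → prints 705
`print(deep.val)` → prints 6
`print(deep.children[0].val)` → prints 2

Answer:
6
705
6
2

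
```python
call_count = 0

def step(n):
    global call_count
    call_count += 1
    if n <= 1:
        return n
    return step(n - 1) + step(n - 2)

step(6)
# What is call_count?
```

Calls(n) = 1 + Calls(n-1) + Calls(n-2); Calls(0)=Calls(1)=1. For n=6 this gives 25.

Answer: 25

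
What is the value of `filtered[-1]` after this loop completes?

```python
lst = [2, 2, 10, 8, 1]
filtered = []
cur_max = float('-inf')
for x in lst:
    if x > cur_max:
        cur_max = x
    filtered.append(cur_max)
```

Running max ends at 10
`filtered` takes the values: [] → [2] → [2, 2] → [2, 2, 10] → [2, 2, 10, 10] → [2, 2, 10, 10, 10]
So `filtered[-1]` = 10

Answer: 10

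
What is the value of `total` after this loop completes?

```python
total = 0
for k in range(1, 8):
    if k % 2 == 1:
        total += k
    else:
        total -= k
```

Add odd, subtract even
`total` takes the values: 0 → 1 → -1 → 2 → -2 → 3 → -3 → 4

Answer: 4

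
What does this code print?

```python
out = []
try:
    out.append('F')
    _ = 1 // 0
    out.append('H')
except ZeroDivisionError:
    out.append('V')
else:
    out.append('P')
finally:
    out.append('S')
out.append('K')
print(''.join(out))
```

Execution trace: 'F' (try body) → 'V' (except ZeroDivisionError) → 'S' (finally) → 'K' (after the try/except). Output: FVSK

Answer: FVSK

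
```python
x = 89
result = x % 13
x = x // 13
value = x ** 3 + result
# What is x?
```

Trace:
`x = 89` → x = 89
`result = x % 13` → result = 11
`x = x // 13` → x = 6
`value = x ** 3 + result` → value = 227
So x = 6

Answer: 6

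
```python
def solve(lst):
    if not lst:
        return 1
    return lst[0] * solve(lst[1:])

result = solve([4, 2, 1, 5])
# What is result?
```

Product over [4, 2, 1, 5] = 4 * 2 * 1 * 5 = 40

Answer: 40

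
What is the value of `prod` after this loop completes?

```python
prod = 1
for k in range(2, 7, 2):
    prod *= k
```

Product of even numbers 2 to 6
`prod` takes the values: 1 → 2 → 8 → 48

Answer: 48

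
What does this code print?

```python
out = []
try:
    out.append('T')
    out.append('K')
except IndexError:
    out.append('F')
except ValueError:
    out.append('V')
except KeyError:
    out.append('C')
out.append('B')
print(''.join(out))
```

Execution trace: 'T' (try body) → 'K' (try body, no exception) → 'B' (after the try/except). Output: TKB

Answer: TKB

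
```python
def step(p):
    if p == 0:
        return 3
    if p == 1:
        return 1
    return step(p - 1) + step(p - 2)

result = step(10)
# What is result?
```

Build up from base cases: step(0)=3, step(1)=1, step(2)=4, step(3)=5, step(4)=9, step(5)=14, step(6)=23, ..., step(10)=157

Answer: 157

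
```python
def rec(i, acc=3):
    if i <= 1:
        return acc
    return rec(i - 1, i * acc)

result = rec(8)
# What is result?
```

Accumulator trace (n, acc): (8, 3) -> (7, 24) -> (6, 168) -> (5, 1008) -> (4, 5040) -> (3, 20160) -> (2, 60480) -> (1, 120960) -> return 120960

Answer: 120960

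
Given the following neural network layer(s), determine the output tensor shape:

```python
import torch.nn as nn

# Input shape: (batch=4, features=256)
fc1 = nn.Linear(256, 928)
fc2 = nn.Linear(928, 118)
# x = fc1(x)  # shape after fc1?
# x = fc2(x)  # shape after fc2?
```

Input: (4, 256) -> after fc1: (4, 928) -> Output: (4, 118)

Answer: (4, 118)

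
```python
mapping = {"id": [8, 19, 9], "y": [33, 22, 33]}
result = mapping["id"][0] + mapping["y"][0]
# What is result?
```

Trace:
`mapping = {"id": [8, 19, 9], "y": [33, 22, 33]}` → mapping = {'id': [8, 19, 9], 'y': [33, 22, 33]}
`result = mapping["id"][0] + mapping["y"][0]` → result = 41
So result = 41

Answer: 41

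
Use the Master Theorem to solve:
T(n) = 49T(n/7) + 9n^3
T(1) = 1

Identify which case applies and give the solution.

a=49, b=7, f(n)=9n^3. log_7(49) = 2. Since c=3 > 2 and the regularity condition holds (49(n/7)^3 = (49/7^3)n^3 with 49/7^3 < 1), Case 3 applies: T(n) = Θ(f(n)) = O(n^3).

Answer: O(n^3) - Case 3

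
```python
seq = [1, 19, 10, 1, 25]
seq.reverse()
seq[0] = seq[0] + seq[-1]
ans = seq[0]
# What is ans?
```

Trace:
`seq = [1, 19, 10, 1, 25]` → seq = [1, 19, 10, 1, 25]
`seq.reverse()` → seq = [25, 1, 10, 19, 1]
`seq[0] = seq[0] + seq[-1]` → seq = [26, 1, 10, 19, 1]
`ans = seq[0]` → ans = 26
So ans = 26

Answer: 26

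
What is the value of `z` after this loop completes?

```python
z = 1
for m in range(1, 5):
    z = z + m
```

Start at 1, add 1 through 4
`z` takes the values: 1 → 2 → 4 → 7 → 11

Answer: 11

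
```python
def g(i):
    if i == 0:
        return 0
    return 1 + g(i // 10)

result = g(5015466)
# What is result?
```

Count of digits of 5015466: 7

Answer: 7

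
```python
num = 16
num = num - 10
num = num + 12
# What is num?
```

Trace:
`num = 16` → num = 16
`num = num - 10` → num = 6
`num = num + 12` → num = 18
So num = 18

Answer: 18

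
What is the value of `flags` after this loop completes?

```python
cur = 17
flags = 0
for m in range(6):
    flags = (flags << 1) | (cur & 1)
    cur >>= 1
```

Reverse lowest 6 bits of 17
`flags` takes the values: 0 → 1 → 2 → 4 → 8 → 17 → 34

Answer: 34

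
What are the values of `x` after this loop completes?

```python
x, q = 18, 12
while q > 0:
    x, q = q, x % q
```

GCD of 18 and 12
`x` takes the values: 18 → 12 → 6

Answer: 6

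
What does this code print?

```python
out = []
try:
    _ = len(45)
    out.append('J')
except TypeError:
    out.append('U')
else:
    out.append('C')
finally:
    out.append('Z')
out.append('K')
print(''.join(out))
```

Execution trace: 'U' (except TypeError) → 'Z' (finally) → 'K' (after the try/except). Output: UZK

Answer: UZK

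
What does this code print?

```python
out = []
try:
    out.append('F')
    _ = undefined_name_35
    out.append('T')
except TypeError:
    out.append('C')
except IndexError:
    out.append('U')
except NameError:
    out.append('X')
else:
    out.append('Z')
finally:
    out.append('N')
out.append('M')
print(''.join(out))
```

Execution trace: 'F' (try body) → 'X' (except NameError) → 'N' (finally) → 'M' (after the try/except). Output: FXNM

Answer: FXNM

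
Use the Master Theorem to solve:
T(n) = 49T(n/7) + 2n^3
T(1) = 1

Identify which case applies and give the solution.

a=49, b=7, f(n)=2n^3. log_7(49) = 2. Since c=3 > 2 and the regularity condition holds (49(n/7)^3 = (49/7^3)n^3 with 49/7^3 < 1), Case 3 applies: T(n) = Θ(f(n)) = O(n^3).

Answer: O(n^3) - Case 3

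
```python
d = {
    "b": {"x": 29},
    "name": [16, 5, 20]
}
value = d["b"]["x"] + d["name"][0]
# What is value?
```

Trace:
`d = { ...` → d = {'b': {'x': 29}, 'name': [16, 5, 20]}
`value = d["b"]["x"] + d["name"][0]` → value = 45
So value = 45

Answer: 45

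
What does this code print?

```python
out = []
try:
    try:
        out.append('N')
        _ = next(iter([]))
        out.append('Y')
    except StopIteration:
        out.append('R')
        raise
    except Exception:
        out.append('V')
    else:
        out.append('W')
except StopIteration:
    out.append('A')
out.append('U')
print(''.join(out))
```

Execution trace: 'N' (inner try body) → 'R' (inner except StopIteration) → 'A' (outer except StopIteration) → 'U' (after the try/except). Output: NRAU

Answer: NRAU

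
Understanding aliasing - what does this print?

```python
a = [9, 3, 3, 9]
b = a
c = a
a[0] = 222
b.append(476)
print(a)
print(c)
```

Key concept: multiple aliases.
Step by step:
`a = [9, 3, 3, 9]` → a = [9, 3, 3, 9]
`b = a` → b = [9, 3, 3, 9] (same object as a)
`c = a` → c = [9, 3, 3, 9] (same object as a, b)
`a[0] = 222` → a = [222, 3, 3, 9] (same object as b, c); b = [222, 3, 3, 9] (same object as a, c); c = [222, 3, 3, 9] (same object as a, b)
`b.append(476)` → a = [222, 3, 3, 9, 476] (same object as b, c); b = [222, 3, 3, 9, 476] (same object as a, c); c = [222, 3, 3, 9, 476] (same object as a, b)
`print(a)` → prints [222, 3, 3, 9, 476]
`print(c)` → prints [222, 3, 3, 9, 476]

Answer:
[222, 3, 3, 9, 476]
[222, 3, 3, 9, 476]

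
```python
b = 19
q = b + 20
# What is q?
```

Trace:
`b = 19` → b = 19
`q = b + 20` → q = 39
So q = 39

Answer: 39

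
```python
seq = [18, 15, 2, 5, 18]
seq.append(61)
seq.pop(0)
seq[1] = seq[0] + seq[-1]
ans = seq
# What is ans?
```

Trace:
`seq = [18, 15, 2, 5, 18]` → seq = [18, 15, 2, 5, 18]
`seq.append(61)` → seq = [18, 15, 2, 5, 18, 61]
`seq.pop(0)` → seq = [15, 2, 5, 18, 61]
`seq[1] = seq[0] + seq[-1]` → seq = [15, 76, 5, 18, 61]
`ans = seq` → ans = [15, 76, 5, 18, 61]
So ans = [15, 76, 5, 18, 61]

Answer: [15, 76, 5, 18, 61]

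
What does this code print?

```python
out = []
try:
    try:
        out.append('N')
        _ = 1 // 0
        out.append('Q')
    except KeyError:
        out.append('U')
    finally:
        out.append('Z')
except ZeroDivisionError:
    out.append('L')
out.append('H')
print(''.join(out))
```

Execution trace: 'N' (try body) → 'Z' (finally) → 'L' (outer except ZeroDivisionError) → 'H' (after the try/except). Output: NZLH

Answer: NZLH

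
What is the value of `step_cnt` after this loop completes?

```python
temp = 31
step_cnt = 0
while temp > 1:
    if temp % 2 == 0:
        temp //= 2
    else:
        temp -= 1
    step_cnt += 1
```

Steps to reduce 31 to 1
`step_cnt` takes the values: 0 → 1 → 2 → 3 → 4 → 5 → 6 → 7 → 8

Answer: 8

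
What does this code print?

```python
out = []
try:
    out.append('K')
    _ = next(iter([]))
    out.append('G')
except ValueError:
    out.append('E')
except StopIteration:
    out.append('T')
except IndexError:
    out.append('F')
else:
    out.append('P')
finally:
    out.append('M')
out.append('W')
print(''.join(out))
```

Execution trace: 'K' (try body) → 'T' (except StopIteration) → 'M' (finally) → 'W' (after the try/except). Output: KTMW

Answer: KTMW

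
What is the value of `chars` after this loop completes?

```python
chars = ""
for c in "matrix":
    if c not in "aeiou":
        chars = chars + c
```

Remove vowels from 'matrix'
`chars` takes the values: "" → "m" → "mt" → "mtr" → "mtrx"

Answer: "mtrx"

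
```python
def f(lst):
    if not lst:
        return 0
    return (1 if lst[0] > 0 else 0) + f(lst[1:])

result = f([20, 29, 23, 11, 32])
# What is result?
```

Count of positive elements in [20, 29, 23, 11, 32] = 5

Answer: 5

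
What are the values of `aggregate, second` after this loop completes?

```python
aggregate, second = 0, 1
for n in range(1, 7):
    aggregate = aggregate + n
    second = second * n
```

Sum and factorial of 1 to 6
`aggregate, second` takes the values: (0, 1) → (1, 1) → (3, 1) → (3, 2) → (6, 2) → (6, 6) → (10, 6) → (10, 24) → (15, 24) → (15, 120) → (21, 120) → (21, 720)

Answer: 21, 720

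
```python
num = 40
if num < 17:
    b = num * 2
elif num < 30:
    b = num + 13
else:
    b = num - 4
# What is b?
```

Trace:
`num = 40` → num = 40
`if num < 17: ...` → num < 17 is False, num < 30 is False, take else branch → b = 36
So b = 36

Answer: 36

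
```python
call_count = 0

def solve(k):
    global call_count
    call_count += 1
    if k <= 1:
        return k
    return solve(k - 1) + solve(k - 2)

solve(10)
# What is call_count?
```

Calls(k) = 1 + Calls(k-1) + Calls(k-2); Calls(0)=Calls(1)=1. For k=10 this gives 177.

Answer: 177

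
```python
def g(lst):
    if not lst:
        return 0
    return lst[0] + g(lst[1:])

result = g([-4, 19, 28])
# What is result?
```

(-4) + 19 + 28 + 0 = 43

Answer: 43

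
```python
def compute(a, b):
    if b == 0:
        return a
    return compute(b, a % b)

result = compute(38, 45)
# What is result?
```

compute(38, 45) -> compute(45, 38) -> compute(38, 7) -> compute(7, 3) -> compute(3, 1) -> compute(1, 0) -> 1

Answer: 1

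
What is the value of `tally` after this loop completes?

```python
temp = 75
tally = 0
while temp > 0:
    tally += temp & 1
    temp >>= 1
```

Count set bits in 75 (binary: 0b1001011)
`tally` takes the values: 0 → 1 → 2 → 3 → 4

Answer: 4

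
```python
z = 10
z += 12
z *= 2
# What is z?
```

Trace:
`z = 10` → z = 10
`z += 12` → z = 22
`z *= 2` → z = 44
So z = 44

Answer: 44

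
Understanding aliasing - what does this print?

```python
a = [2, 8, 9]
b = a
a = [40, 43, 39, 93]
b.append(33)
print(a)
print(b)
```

Key concept: rebinding vs mutation: a is rebound to a new list, b still points at the original.
Step by step:
`a = [2, 8, 9]` → a = [2, 8, 9]
`b = a` → b = [2, 8, 9] (same object as a)
`a = [40, 43, 39, 93]` → a = [40, 43, 39, 93]
`b.append(33)` → b = [2, 8, 9, 33]
`print(a)` → prints [40, 43, 39, 93]
`print(b)` → prints [2, 8, 9, 33]

Answer:
[40, 43, 39, 93]
[2, 8, 9, 33]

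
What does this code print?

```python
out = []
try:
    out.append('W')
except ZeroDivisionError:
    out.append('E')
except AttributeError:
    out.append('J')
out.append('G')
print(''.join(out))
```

Execution trace: 'W' (try body, no exception) → 'G' (after the try/except). Output: WG

Answer: WG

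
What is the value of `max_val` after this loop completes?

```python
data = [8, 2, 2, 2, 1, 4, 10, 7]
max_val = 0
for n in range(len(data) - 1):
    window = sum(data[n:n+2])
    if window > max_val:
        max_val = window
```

Max sum of 2-element window in [8, 2, 2, 2, 1, 4, 10, 7]
`max_val` takes the values: 0 → 10 → 14 → 17

Answer: 17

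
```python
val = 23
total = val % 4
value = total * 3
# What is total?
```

Trace:
`val = 23` → val = 23
`total = val % 4` → total = 3
`value = total * 3` → value = 9
So total = 3

Answer: 3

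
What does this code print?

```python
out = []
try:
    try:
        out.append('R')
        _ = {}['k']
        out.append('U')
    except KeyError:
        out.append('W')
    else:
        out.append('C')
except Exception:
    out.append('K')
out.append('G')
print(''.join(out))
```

Execution trace: 'R' (inner try body) → 'W' (inner except KeyError) → 'G' (after the try/except). Output: RWG

Answer: RWG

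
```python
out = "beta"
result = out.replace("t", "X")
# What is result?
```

Trace:
`out = "beta"` → out = 'beta'
`result = out.replace("t", "X")` → result = 'beXa'
So result = 'beXa'

Answer: 'beXa'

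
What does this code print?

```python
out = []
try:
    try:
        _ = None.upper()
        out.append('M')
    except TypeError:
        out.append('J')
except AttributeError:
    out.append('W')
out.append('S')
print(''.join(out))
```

Execution trace: 'W' (outer except AttributeError) → 'S' (after the try/except). Output: WS

Answer: WS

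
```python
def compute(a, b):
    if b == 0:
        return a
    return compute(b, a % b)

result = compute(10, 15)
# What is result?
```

compute(10, 15) -> compute(15, 10) -> compute(10, 5) -> compute(5, 0) -> 5

Answer: 5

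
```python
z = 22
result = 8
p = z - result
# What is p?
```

Trace:
`z = 22` → z = 22
`result = 8` → result = 8
`p = z - result` → p = 14
So p = 14

Answer: 14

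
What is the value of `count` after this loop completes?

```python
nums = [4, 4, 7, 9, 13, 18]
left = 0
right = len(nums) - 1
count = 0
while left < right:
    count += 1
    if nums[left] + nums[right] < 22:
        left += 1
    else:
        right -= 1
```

Steps to find pair summing to 22
`count` takes the values: 0 → 1 → 2 → 3 → 4 → 5

Answer: 5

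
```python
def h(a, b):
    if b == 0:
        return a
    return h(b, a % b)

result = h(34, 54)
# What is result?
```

h(34, 54) -> h(54, 34) -> h(34, 20) -> h(20, 14) -> h(14, 6) -> h(6, 2) -> h(2, 0) -> 2

Answer: 2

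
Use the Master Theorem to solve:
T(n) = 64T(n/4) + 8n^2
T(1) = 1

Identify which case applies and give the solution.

a=64, b=4, f(n)=8n^2. log_4(64) = 3. Since c=2 < 3, Case 1 applies: T(n) = Θ(n^log_b(a)) = O(n^3).

Answer: O(n^3) - Case 1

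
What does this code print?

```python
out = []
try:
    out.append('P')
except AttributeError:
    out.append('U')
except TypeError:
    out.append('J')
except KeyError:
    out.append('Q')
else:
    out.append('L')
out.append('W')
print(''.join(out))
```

Execution trace: 'P' (try body, no exception) → 'L' (else) → 'W' (after the try/except). Output: PLW

Answer: PLW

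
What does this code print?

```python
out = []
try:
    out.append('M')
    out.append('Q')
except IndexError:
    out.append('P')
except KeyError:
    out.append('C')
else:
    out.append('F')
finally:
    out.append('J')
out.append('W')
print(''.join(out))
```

Execution trace: 'M' (try body) → 'Q' (try body, no exception) → 'F' (else) → 'J' (finally) → 'W' (after the try/except). Output: MQFJW

Answer: MQFJW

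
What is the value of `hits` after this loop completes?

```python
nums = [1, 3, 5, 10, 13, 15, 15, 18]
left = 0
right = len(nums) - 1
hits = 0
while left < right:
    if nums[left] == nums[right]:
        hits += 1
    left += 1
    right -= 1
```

Count matching pairs from ends
`hits` takes the values: 0

Answer: 0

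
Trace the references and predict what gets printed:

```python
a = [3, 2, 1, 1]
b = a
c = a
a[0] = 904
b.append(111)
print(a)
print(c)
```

Key concept: multiple aliases.
Step by step:
`a = [3, 2, 1, 1]` → a = [3, 2, 1, 1]
`b = a` → b = [3, 2, 1, 1] (same object as a)
`c = a` → c = [3, 2, 1, 1] (same object as a, b)
`a[0] = 904` → a = [904, 2, 1, 1] (same object as b, c); b = [904, 2, 1, 1] (same object as a, c); c = [904, 2, 1, 1] (same object as a, b)
`b.append(111)` → a = [904, 2, 1, 1, 111] (same object as b, c); b = [904, 2, 1, 1, 111] (same object as a, c); c = [904, 2, 1, 1, 111] (same object as a, b)
`print(a)` → prints [904, 2, 1, 1, 111]
`print(c)` → prints [904, 2, 1, 1, 111]

Answer:
[904, 2, 1, 1, 111]
[904, 2, 1, 1, 111]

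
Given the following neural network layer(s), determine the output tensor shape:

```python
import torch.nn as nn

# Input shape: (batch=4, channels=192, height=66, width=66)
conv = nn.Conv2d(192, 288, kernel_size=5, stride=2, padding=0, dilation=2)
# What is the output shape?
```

Input: (4, 192, 66, 66) -> Output: (4, 288, 29, 29)

Answer: (4, 288, 29, 29)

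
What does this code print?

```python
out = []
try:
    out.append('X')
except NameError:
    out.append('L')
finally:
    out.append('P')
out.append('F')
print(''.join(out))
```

Execution trace: 'X' (try body, no exception) → 'P' (finally) → 'F' (after the try/except). Output: XPF

Answer: XPF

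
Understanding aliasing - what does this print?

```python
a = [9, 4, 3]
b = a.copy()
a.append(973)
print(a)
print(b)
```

Key concept: list.copy() creates independent copy.
Step by step:
`a = [9, 4, 3]` → a = [9, 4, 3]
`b = a.copy()` → b = [9, 4, 3]
`a.append(973)` → a = [9, 4, 3, 973]
`print(a)` → prints [9, 4, 3, 973]
`print(b)` → prints [9, 4, 3]

Answer:
[9, 4, 3, 973]
[9, 4, 3]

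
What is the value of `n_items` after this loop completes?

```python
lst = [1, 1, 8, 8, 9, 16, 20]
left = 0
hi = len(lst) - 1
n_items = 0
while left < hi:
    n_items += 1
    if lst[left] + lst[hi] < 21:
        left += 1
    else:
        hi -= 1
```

Steps to find pair summing to 21
`n_items` takes the values: 0 → 1 → 2 → 3 → 4 → 5 → 6

Answer: 6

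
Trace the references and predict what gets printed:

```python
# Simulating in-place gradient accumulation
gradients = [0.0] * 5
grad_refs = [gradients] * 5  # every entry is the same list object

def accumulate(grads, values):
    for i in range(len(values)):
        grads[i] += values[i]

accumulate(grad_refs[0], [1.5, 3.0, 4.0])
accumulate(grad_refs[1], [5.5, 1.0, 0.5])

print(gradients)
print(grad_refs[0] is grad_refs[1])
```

Key concept: gradient accumulation aliasing.
Step by step:
`gradients = [0.0] * 5` → gradients = [0.0, 0.0, 0.0, 0.0, 0.0]
`grad_refs = [gradients] * 5` → grad_refs = [[0.0, 0.0, 0.0, 0.0, 0.0], [0.0, 0.0, 0.0, 0.0, 0.0], [0.0, 0.0, 0.0, 0.0, 0.0], [0.0, 0.0, 0.0, 0.0, 0.0], [0.0, 0.0, 0.0, 0.0, 0.0]]
`accumulate(grad_refs[0], [1.5, 3.0, 4.0])` → gradients = [1.5, 3.0, 4.0, 0.0, 0.0]; grad_refs = [[1.5, 3.0, 4.0, 0.0, 0.0], [1.5, 3.0, 4.0, 0.0, 0.0], [1.5, 3.0, 4.0, 0.0, 0.0], [1.5, 3.0, 4.0, 0.0, 0.0], [1.5, 3.0, 4.0, 0.0, 0.0]]
`accumulate(grad_refs[1], [5.5, 1.0, 0.5])` → gradients = [7.0, 4.0, 4.5, 0.0, 0.0]; grad_refs = [[7.0, 4.0, 4.5, 0.0, 0.0], [7.0, 4.0, 4.5, 0.0, 0.0], [7.0, 4.0, 4.5, 0.0, 0.0], [7.0, 4.0, 4.5, 0.0, 0.0], [7.0, 4.0, 4.5, 0.0, 0.0]]
`print(gradients)` → prints [7.0, 4.0, 4.5, 0.0, 0.0]
`print(grad_refs[0] is grad_refs[1])` → prints True

Answer:
[7.0, 4.0, 4.5, 0.0, 0.0]
True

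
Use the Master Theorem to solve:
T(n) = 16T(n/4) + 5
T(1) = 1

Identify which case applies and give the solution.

a=16, b=4, f(n)=5. log_4(16) = 2. Since c=0 < 2, Case 1 applies: T(n) = Θ(n^log_b(a)) = O(n^2).

Answer: O(n^2) - Case 1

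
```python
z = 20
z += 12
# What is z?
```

Trace:
`z = 20` → z = 20
`z += 12` → z = 32
So z = 32

Answer: 32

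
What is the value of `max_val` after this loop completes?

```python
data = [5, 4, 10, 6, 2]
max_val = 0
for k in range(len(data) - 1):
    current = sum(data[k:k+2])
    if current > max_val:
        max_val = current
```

Max sum of 2-element window in [5, 4, 10, 6, 2]
`max_val` takes the values: 0 → 9 → 14 → 16

Answer: 16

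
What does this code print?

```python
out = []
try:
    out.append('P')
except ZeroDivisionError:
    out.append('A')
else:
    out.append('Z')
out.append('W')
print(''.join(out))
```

Execution trace: 'P' (try body, no exception) → 'Z' (else) → 'W' (after the try/except). Output: PZW

Answer: PZW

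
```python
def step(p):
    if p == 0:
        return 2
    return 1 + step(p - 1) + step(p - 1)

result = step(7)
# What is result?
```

step(p) = 1 + 2·step(p-1), step(0)=2. Closed form: (2+1)·2^7 - 1 = 383.

Answer: 383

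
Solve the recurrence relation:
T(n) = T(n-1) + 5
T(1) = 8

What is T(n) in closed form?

Unrolling: T(n) = T(1) + 5·(n-1) = 8 + 5(n-1) = 5n + 3.

Answer: T(n) = 5n + 3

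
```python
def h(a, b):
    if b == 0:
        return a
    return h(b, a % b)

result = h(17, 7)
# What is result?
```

h(17, 7) -> h(7, 3) -> h(3, 1) -> h(1, 0) -> 1

Answer: 1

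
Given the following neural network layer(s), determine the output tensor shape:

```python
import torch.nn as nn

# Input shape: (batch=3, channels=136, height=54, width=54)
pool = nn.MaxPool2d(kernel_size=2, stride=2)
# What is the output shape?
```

Input: (3, 136, 54, 54) -> Output: (3, 136, 27, 27)

Answer: (3, 136, 27, 27)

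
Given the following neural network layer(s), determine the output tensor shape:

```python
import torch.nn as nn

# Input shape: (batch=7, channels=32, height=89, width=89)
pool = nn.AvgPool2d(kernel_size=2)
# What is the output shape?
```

Input: (7, 32, 89, 89) -> Output: (7, 32, 44, 44)

Answer: (7, 32, 44, 44)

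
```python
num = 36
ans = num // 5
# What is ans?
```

Trace:
`num = 36` → num = 36
`ans = num // 5` → ans = 7
So ans = 7

Answer: 7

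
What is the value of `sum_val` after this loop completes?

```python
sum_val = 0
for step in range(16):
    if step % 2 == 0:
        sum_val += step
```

Sum of even numbers 0 to 15
`sum_val` takes the values: 0 → 2 → 6 → 12 → 20 → 30 → 42 → 56

Answer: 56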